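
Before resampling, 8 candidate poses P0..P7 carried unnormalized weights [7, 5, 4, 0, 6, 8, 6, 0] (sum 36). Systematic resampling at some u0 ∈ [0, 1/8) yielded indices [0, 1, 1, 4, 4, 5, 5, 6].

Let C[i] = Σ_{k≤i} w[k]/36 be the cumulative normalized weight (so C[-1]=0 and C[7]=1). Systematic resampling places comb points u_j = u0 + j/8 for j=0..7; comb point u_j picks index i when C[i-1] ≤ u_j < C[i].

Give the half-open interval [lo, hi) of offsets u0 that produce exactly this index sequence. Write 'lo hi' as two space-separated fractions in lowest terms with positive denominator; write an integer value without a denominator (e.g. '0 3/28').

5/72 1/12

C = [7/36, 1/3, 4/9, 4/9, 11/18, 5/6, 1, 1]
j=0 picked index 0: u0 ∈ [0, 7/36)
j=1 picked index 1: u0 ∈ [5/72, 5/24)
j=2 picked index 1: u0 ∈ [-1/18, 1/12)
j=3 picked index 4: u0 ∈ [5/72, 17/72)
j=4 picked index 4: u0 ∈ [-1/18, 1/9)
j=5 picked index 5: u0 ∈ [-1/72, 5/24)
j=6 picked index 5: u0 ∈ [-5/36, 1/12)
j=7 picked index 6: u0 ∈ [-1/24, 1/8)
intersection: [5/72, 1/12)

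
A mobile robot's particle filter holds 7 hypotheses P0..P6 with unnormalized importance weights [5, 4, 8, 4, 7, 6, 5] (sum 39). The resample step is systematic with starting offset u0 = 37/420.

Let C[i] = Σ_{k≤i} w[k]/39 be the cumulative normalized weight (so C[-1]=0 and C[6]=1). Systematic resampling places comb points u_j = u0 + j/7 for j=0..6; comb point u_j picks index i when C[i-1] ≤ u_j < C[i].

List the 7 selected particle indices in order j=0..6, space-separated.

C = [5/39, 3/13, 17/39, 7/13, 28/39, 34/39, 1]
j=0: u_0=37/420 ∈ [0, 5/39) → index 0
j=1: u_1=97/420 ∈ [3/13, 17/39) → index 2
j=2: u_2=157/420 ∈ [3/13, 17/39) → index 2
j=3: u_3=31/60 ∈ [17/39, 7/13) → index 3
j=4: u_4=277/420 ∈ [7/13, 28/39) → index 4
j=5: u_5=337/420 ∈ [28/39, 34/39) → index 5
j=6: u_6=397/420 ∈ [34/39, 1) → index 6

0 2 2 3 4 5 6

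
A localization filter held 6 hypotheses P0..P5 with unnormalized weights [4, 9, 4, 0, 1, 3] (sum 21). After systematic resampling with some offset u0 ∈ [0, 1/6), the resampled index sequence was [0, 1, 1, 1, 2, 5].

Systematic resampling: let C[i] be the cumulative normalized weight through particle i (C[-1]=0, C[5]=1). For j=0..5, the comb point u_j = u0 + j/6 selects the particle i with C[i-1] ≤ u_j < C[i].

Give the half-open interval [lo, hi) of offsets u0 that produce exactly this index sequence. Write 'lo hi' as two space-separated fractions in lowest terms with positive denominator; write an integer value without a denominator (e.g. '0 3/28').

1/42 5/42

C = [4/21, 13/21, 17/21, 17/21, 6/7, 1]
j=0 picked index 0: u0 ∈ [0, 4/21)
j=1 picked index 1: u0 ∈ [1/42, 19/42)
j=2 picked index 1: u0 ∈ [-1/7, 2/7)
j=3 picked index 1: u0 ∈ [-13/42, 5/42)
j=4 picked index 2: u0 ∈ [-1/21, 1/7)
j=5 picked index 5: u0 ∈ [1/42, 1/6)
intersection: [1/42, 5/42)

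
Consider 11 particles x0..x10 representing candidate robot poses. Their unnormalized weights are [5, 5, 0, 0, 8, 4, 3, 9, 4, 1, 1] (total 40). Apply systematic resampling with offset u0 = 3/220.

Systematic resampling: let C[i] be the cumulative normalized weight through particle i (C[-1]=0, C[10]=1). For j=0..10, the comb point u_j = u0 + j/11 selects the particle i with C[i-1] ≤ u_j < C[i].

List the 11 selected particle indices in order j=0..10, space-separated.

0 0 1 4 4 5 6 7 7 7 8

C = [1/8, 1/4, 1/4, 1/4, 9/20, 11/20, 5/8, 17/20, 19/20, 39/40, 1]
j=0: u_0=3/220 ∈ [0, 1/8) → index 0
j=1: u_1=23/220 ∈ [0, 1/8) → index 0
j=2: u_2=43/220 ∈ [1/8, 1/4) → index 1
j=3: u_3=63/220 ∈ [1/4, 9/20) → index 4
j=4: u_4=83/220 ∈ [1/4, 9/20) → index 4
j=5: u_5=103/220 ∈ [9/20, 11/20) → index 5
j=6: u_6=123/220 ∈ [11/20, 5/8) → index 6
j=7: u_7=13/20 ∈ [5/8, 17/20) → index 7
j=8: u_8=163/220 ∈ [5/8, 17/20) → index 7
j=9: u_9=183/220 ∈ [5/8, 17/20) → index 7
j=10: u_10=203/220 ∈ [17/20, 19/20) → index 8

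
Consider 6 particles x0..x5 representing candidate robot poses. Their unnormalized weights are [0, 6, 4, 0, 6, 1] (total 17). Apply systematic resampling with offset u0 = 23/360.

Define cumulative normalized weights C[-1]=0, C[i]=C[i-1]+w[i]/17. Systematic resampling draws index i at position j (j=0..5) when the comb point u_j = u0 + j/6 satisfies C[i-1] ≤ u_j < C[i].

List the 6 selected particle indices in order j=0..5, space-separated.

1 1 2 2 4 4

C = [0, 6/17, 10/17, 10/17, 16/17, 1]
j=0: u_0=23/360 ∈ [0, 6/17) → index 1
j=1: u_1=83/360 ∈ [0, 6/17) → index 1
j=2: u_2=143/360 ∈ [6/17, 10/17) → index 2
j=3: u_3=203/360 ∈ [6/17, 10/17) → index 2
j=4: u_4=263/360 ∈ [10/17, 16/17) → index 4
j=5: u_5=323/360 ∈ [10/17, 16/17) → index 4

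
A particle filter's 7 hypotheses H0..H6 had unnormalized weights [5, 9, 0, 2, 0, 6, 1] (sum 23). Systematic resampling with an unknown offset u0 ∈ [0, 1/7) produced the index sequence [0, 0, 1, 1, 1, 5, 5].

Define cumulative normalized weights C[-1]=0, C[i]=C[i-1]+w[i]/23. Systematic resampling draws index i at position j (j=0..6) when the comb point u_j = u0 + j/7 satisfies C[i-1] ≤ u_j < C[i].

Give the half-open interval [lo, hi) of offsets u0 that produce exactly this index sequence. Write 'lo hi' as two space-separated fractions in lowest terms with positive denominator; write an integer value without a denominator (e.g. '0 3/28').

C = [5/23, 14/23, 14/23, 16/23, 16/23, 22/23, 1]
j=0 picked index 0: u0 ∈ [0, 5/23)
j=1 picked index 0: u0 ∈ [-1/7, 12/161)
j=2 picked index 1: u0 ∈ [-11/161, 52/161)
j=3 picked index 1: u0 ∈ [-34/161, 29/161)
j=4 picked index 1: u0 ∈ [-57/161, 6/161)
j=5 picked index 5: u0 ∈ [-3/161, 39/161)
j=6 picked index 5: u0 ∈ [-26/161, 16/161)
intersection: [0, 6/161)

0 6/161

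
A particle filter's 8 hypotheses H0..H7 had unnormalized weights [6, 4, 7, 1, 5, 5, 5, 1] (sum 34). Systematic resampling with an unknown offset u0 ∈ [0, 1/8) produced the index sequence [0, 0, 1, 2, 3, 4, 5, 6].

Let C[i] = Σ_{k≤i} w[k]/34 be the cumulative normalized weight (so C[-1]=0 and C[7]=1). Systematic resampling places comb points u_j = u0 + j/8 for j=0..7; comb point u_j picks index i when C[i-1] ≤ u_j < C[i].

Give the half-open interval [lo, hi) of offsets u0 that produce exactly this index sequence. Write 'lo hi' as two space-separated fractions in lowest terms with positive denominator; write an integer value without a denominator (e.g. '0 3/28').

C = [3/17, 5/17, 1/2, 9/17, 23/34, 14/17, 33/34, 1]
j=0 picked index 0: u0 ∈ [0, 3/17)
j=1 picked index 0: u0 ∈ [-1/8, 7/136)
j=2 picked index 1: u0 ∈ [-5/68, 3/68)
j=3 picked index 2: u0 ∈ [-11/136, 1/8)
j=4 picked index 3: u0 ∈ [0, 1/34)
j=5 picked index 4: u0 ∈ [-13/136, 7/136)
j=6 picked index 5: u0 ∈ [-5/68, 5/68)
j=7 picked index 6: u0 ∈ [-7/136, 13/136)
intersection: [0, 1/34)

0 1/34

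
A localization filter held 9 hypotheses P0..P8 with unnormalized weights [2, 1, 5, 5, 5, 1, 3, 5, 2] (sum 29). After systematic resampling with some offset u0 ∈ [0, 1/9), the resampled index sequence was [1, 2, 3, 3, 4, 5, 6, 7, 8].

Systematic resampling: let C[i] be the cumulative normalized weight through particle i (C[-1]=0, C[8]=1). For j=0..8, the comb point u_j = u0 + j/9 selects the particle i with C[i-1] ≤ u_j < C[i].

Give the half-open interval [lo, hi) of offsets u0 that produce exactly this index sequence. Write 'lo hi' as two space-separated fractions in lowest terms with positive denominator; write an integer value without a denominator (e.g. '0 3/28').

C = [2/29, 3/29, 8/29, 13/29, 18/29, 19/29, 22/29, 27/29, 1]
j=0 picked index 1: u0 ∈ [2/29, 3/29)
j=1 picked index 2: u0 ∈ [-2/261, 43/261)
j=2 picked index 3: u0 ∈ [14/261, 59/261)
j=3 picked index 3: u0 ∈ [-5/87, 10/87)
j=4 picked index 4: u0 ∈ [1/261, 46/261)
j=5 picked index 5: u0 ∈ [17/261, 26/261)
j=6 picked index 6: u0 ∈ [-1/87, 8/87)
j=7 picked index 7: u0 ∈ [-5/261, 40/261)
j=8 picked index 8: u0 ∈ [11/261, 1/9)
intersection: [2/29, 8/87)

2/29 8/87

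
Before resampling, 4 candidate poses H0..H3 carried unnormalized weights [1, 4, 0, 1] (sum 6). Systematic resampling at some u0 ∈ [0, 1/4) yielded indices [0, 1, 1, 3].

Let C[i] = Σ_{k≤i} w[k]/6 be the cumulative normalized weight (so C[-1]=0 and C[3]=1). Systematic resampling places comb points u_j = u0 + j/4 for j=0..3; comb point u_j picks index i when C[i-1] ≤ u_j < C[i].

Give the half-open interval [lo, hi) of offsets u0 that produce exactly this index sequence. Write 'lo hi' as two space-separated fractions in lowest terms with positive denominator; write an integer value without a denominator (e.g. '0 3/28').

1/12 1/6

C = [1/6, 5/6, 5/6, 1]
j=0 picked index 0: u0 ∈ [0, 1/6)
j=1 picked index 1: u0 ∈ [-1/12, 7/12)
j=2 picked index 1: u0 ∈ [-1/3, 1/3)
j=3 picked index 3: u0 ∈ [1/12, 1/4)
intersection: [1/12, 1/6)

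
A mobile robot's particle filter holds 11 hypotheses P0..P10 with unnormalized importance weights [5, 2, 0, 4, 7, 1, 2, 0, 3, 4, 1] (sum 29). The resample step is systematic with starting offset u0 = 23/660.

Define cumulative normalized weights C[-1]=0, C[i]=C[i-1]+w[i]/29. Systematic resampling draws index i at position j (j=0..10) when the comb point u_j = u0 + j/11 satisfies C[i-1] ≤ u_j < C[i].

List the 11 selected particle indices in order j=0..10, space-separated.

0 0 1 3 4 4 4 6 8 9 9

C = [5/29, 7/29, 7/29, 11/29, 18/29, 19/29, 21/29, 21/29, 24/29, 28/29, 1]
j=0: u_0=23/660 ∈ [0, 5/29) → index 0
j=1: u_1=83/660 ∈ [0, 5/29) → index 0
j=2: u_2=13/60 ∈ [5/29, 7/29) → index 1
j=3: u_3=203/660 ∈ [7/29, 11/29) → index 3
j=4: u_4=263/660 ∈ [11/29, 18/29) → index 4
j=5: u_5=323/660 ∈ [11/29, 18/29) → index 4
j=6: u_6=383/660 ∈ [11/29, 18/29) → index 4
j=7: u_7=443/660 ∈ [19/29, 21/29) → index 6
j=8: u_8=503/660 ∈ [21/29, 24/29) → index 8
j=9: u_9=563/660 ∈ [24/29, 28/29) → index 9
j=10: u_10=623/660 ∈ [24/29, 28/29) → index 9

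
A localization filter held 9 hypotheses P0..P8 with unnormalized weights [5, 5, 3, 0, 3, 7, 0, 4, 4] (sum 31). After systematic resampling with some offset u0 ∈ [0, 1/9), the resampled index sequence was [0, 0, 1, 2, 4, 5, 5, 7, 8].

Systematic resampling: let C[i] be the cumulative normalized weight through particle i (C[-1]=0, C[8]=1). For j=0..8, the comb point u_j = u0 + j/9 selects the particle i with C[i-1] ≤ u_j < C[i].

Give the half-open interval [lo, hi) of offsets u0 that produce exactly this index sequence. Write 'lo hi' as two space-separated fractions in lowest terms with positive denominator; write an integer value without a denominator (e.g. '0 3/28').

0 14/279

C = [5/31, 10/31, 13/31, 13/31, 16/31, 23/31, 23/31, 27/31, 1]
j=0 picked index 0: u0 ∈ [0, 5/31)
j=1 picked index 0: u0 ∈ [-1/9, 14/279)
j=2 picked index 1: u0 ∈ [-17/279, 28/279)
j=3 picked index 2: u0 ∈ [-1/93, 8/93)
j=4 picked index 4: u0 ∈ [-7/279, 20/279)
j=5 picked index 5: u0 ∈ [-11/279, 52/279)
j=6 picked index 5: u0 ∈ [-14/93, 7/93)
j=7 picked index 7: u0 ∈ [-10/279, 26/279)
j=8 picked index 8: u0 ∈ [-5/279, 1/9)
intersection: [0, 14/279)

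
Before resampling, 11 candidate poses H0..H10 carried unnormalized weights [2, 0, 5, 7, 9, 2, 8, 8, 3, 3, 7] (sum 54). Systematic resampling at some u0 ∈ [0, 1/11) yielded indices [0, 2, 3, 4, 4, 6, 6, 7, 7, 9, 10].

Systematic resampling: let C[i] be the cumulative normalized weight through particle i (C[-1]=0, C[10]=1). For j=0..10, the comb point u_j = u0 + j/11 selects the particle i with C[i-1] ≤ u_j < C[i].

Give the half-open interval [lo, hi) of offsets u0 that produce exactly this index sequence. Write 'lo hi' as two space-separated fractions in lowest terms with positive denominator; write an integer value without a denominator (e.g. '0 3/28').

5/594 19/594

C = [1/27, 1/27, 7/54, 7/27, 23/54, 25/54, 11/18, 41/54, 22/27, 47/54, 1]
j=0 picked index 0: u0 ∈ [0, 1/27)
j=1 picked index 2: u0 ∈ [-16/297, 23/594)
j=2 picked index 3: u0 ∈ [-31/594, 23/297)
j=3 picked index 4: u0 ∈ [-4/297, 91/594)
j=4 picked index 4: u0 ∈ [-31/297, 37/594)
j=5 picked index 6: u0 ∈ [5/594, 31/198)
j=6 picked index 6: u0 ∈ [-49/594, 13/198)
j=7 picked index 7: u0 ∈ [-5/198, 73/594)
j=8 picked index 7: u0 ∈ [-23/198, 19/594)
j=9 picked index 9: u0 ∈ [-1/297, 31/594)
j=10 picked index 10: u0 ∈ [-23/594, 1/11)
intersection: [5/594, 19/594)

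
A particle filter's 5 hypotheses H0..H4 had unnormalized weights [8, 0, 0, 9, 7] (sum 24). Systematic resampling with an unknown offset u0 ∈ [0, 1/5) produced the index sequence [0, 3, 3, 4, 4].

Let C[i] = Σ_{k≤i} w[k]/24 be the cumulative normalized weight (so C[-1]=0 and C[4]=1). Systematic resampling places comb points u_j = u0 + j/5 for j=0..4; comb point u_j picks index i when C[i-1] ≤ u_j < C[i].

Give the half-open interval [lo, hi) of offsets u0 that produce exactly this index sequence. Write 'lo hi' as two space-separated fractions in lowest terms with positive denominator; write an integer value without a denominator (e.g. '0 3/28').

C = [1/3, 1/3, 1/3, 17/24, 1]
j=0 picked index 0: u0 ∈ [0, 1/3)
j=1 picked index 3: u0 ∈ [2/15, 61/120)
j=2 picked index 3: u0 ∈ [-1/15, 37/120)
j=3 picked index 4: u0 ∈ [13/120, 2/5)
j=4 picked index 4: u0 ∈ [-11/120, 1/5)
intersection: [2/15, 1/5)

2/15 1/5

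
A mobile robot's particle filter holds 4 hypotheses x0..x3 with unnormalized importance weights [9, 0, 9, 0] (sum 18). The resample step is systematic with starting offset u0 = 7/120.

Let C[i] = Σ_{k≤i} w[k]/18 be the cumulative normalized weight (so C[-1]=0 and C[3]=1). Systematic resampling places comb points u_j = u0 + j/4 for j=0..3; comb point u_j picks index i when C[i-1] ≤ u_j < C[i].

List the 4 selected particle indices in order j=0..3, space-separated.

C = [1/2, 1/2, 1, 1]
j=0: u_0=7/120 ∈ [0, 1/2) → index 0
j=1: u_1=37/120 ∈ [0, 1/2) → index 0
j=2: u_2=67/120 ∈ [1/2, 1) → index 2
j=3: u_3=97/120 ∈ [1/2, 1) → index 2

0 0 2 2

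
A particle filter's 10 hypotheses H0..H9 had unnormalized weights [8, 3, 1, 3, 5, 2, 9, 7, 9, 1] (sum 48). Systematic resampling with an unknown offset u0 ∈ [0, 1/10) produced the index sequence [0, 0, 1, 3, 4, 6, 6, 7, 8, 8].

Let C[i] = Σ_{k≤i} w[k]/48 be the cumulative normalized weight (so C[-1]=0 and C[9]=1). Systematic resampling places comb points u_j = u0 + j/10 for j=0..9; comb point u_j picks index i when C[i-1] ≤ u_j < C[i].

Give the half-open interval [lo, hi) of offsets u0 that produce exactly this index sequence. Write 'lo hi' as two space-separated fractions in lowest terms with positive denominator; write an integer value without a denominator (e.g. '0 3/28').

C = [1/6, 11/48, 1/4, 5/16, 5/12, 11/24, 31/48, 19/24, 47/48, 1]
j=0 picked index 0: u0 ∈ [0, 1/6)
j=1 picked index 0: u0 ∈ [-1/10, 1/15)
j=2 picked index 1: u0 ∈ [-1/30, 7/240)
j=3 picked index 3: u0 ∈ [-1/20, 1/80)
j=4 picked index 4: u0 ∈ [-7/80, 1/60)
j=5 picked index 6: u0 ∈ [-1/24, 7/48)
j=6 picked index 6: u0 ∈ [-17/120, 11/240)
j=7 picked index 7: u0 ∈ [-13/240, 11/120)
j=8 picked index 8: u0 ∈ [-1/120, 43/240)
j=9 picked index 8: u0 ∈ [-13/120, 19/240)
intersection: [0, 1/80)

0 1/80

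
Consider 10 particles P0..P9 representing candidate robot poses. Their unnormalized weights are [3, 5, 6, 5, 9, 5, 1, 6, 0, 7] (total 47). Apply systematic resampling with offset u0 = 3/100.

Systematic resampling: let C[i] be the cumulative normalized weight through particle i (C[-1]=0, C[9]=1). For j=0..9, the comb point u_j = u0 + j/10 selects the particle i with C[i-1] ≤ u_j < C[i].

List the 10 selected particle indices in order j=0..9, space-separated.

C = [3/47, 8/47, 14/47, 19/47, 28/47, 33/47, 34/47, 40/47, 40/47, 1]
j=0: u_0=3/100 ∈ [0, 3/47) → index 0
j=1: u_1=13/100 ∈ [3/47, 8/47) → index 1
j=2: u_2=23/100 ∈ [8/47, 14/47) → index 2
j=3: u_3=33/100 ∈ [14/47, 19/47) → index 3
j=4: u_4=43/100 ∈ [19/47, 28/47) → index 4
j=5: u_5=53/100 ∈ [19/47, 28/47) → index 4
j=6: u_6=63/100 ∈ [28/47, 33/47) → index 5
j=7: u_7=73/100 ∈ [34/47, 40/47) → index 7
j=8: u_8=83/100 ∈ [34/47, 40/47) → index 7
j=9: u_9=93/100 ∈ [40/47, 1) → index 9

0 1 2 3 4 4 5 7 7 9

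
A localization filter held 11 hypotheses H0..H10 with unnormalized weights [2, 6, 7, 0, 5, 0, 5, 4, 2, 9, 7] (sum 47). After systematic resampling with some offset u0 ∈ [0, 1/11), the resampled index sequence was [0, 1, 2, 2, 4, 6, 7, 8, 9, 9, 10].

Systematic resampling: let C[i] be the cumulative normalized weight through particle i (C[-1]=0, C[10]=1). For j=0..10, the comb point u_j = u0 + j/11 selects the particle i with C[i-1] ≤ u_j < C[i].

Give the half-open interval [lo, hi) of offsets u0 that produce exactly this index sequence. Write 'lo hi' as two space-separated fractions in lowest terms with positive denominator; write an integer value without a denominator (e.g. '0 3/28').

0 12/517

C = [2/47, 8/47, 15/47, 15/47, 20/47, 20/47, 25/47, 29/47, 31/47, 40/47, 1]
j=0 picked index 0: u0 ∈ [0, 2/47)
j=1 picked index 1: u0 ∈ [-25/517, 41/517)
j=2 picked index 2: u0 ∈ [-6/517, 71/517)
j=3 picked index 2: u0 ∈ [-53/517, 24/517)
j=4 picked index 4: u0 ∈ [-23/517, 32/517)
j=5 picked index 6: u0 ∈ [-15/517, 40/517)
j=6 picked index 7: u0 ∈ [-7/517, 37/517)
j=7 picked index 8: u0 ∈ [-10/517, 12/517)
j=8 picked index 9: u0 ∈ [-35/517, 64/517)
j=9 picked index 9: u0 ∈ [-82/517, 17/517)
j=10 picked index 10: u0 ∈ [-30/517, 1/11)
intersection: [0, 12/517)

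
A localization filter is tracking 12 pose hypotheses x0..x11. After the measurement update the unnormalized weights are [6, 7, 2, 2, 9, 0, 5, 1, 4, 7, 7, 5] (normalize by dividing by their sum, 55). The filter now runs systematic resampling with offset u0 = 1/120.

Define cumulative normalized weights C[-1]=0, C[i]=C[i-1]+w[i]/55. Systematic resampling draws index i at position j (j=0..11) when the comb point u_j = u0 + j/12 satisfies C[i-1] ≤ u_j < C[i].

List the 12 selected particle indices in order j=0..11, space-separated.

C = [6/55, 13/55, 3/11, 17/55, 26/55, 26/55, 31/55, 32/55, 36/55, 43/55, 10/11, 1]
j=0: u_0=1/120 ∈ [0, 6/55) → index 0
j=1: u_1=11/120 ∈ [0, 6/55) → index 0
j=2: u_2=7/40 ∈ [6/55, 13/55) → index 1
j=3: u_3=31/120 ∈ [13/55, 3/11) → index 2
j=4: u_4=41/120 ∈ [17/55, 26/55) → index 4
j=5: u_5=17/40 ∈ [17/55, 26/55) → index 4
j=6: u_6=61/120 ∈ [26/55, 31/55) → index 6
j=7: u_7=71/120 ∈ [32/55, 36/55) → index 8
j=8: u_8=27/40 ∈ [36/55, 43/55) → index 9
j=9: u_9=91/120 ∈ [36/55, 43/55) → index 9
j=10: u_10=101/120 ∈ [43/55, 10/11) → index 10
j=11: u_11=37/40 ∈ [10/11, 1) → index 11

0 0 1 2 4 4 6 8 9 9 10 11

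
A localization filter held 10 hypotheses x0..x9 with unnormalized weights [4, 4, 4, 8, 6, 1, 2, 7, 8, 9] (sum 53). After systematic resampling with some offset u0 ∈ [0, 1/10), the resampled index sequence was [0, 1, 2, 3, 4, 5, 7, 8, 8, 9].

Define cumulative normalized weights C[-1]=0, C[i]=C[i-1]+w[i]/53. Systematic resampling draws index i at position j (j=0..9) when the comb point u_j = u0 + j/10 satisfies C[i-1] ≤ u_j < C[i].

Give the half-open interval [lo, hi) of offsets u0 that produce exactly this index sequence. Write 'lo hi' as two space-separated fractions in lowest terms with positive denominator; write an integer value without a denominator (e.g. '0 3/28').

0 1/106

C = [4/53, 8/53, 12/53, 20/53, 26/53, 27/53, 29/53, 36/53, 44/53, 1]
j=0 picked index 0: u0 ∈ [0, 4/53)
j=1 picked index 1: u0 ∈ [-13/530, 27/530)
j=2 picked index 2: u0 ∈ [-13/265, 7/265)
j=3 picked index 3: u0 ∈ [-39/530, 41/530)
j=4 picked index 4: u0 ∈ [-6/265, 24/265)
j=5 picked index 5: u0 ∈ [-1/106, 1/106)
j=6 picked index 7: u0 ∈ [-14/265, 21/265)
j=7 picked index 8: u0 ∈ [-11/530, 69/530)
j=8 picked index 8: u0 ∈ [-32/265, 8/265)
j=9 picked index 9: u0 ∈ [-37/530, 1/10)
intersection: [0, 1/106)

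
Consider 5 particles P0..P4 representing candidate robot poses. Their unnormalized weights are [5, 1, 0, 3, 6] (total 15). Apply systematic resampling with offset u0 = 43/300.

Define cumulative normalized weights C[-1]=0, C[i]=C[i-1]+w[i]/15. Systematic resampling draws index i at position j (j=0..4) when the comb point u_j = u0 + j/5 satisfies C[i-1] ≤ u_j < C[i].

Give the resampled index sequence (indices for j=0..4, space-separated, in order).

C = [1/3, 2/5, 2/5, 3/5, 1]
j=0: u_0=43/300 ∈ [0, 1/3) → index 0
j=1: u_1=103/300 ∈ [1/3, 2/5) → index 1
j=2: u_2=163/300 ∈ [2/5, 3/5) → index 3
j=3: u_3=223/300 ∈ [3/5, 1) → index 4
j=4: u_4=283/300 ∈ [3/5, 1) → index 4

0 1 3 4 4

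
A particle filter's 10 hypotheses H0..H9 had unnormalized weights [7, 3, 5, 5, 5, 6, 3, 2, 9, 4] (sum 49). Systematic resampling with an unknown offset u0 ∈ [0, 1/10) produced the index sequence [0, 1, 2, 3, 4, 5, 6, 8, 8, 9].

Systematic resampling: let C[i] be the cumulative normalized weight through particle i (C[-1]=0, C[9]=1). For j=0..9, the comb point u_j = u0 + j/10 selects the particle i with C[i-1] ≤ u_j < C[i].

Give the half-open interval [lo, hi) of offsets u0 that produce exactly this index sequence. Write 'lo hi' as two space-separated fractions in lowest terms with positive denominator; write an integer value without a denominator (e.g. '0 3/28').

3/70 23/245

C = [1/7, 10/49, 15/49, 20/49, 25/49, 31/49, 34/49, 36/49, 45/49, 1]
j=0 picked index 0: u0 ∈ [0, 1/7)
j=1 picked index 1: u0 ∈ [3/70, 51/490)
j=2 picked index 2: u0 ∈ [1/245, 26/245)
j=3 picked index 3: u0 ∈ [3/490, 53/490)
j=4 picked index 4: u0 ∈ [2/245, 27/245)
j=5 picked index 5: u0 ∈ [1/98, 13/98)
j=6 picked index 6: u0 ∈ [8/245, 23/245)
j=7 picked index 8: u0 ∈ [17/490, 107/490)
j=8 picked index 8: u0 ∈ [-16/245, 29/245)
j=9 picked index 9: u0 ∈ [9/490, 1/10)
intersection: [3/70, 23/245)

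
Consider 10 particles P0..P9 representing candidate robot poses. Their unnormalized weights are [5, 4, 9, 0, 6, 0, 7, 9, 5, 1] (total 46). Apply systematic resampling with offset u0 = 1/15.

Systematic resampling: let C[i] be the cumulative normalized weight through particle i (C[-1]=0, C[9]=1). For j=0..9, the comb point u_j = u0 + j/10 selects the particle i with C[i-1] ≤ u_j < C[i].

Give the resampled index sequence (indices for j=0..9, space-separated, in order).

C = [5/46, 9/46, 9/23, 9/23, 12/23, 12/23, 31/46, 20/23, 45/46, 1]
j=0: u_0=1/15 ∈ [0, 5/46) → index 0
j=1: u_1=1/6 ∈ [5/46, 9/46) → index 1
j=2: u_2=4/15 ∈ [9/46, 9/23) → index 2
j=3: u_3=11/30 ∈ [9/46, 9/23) → index 2
j=4: u_4=7/15 ∈ [9/23, 12/23) → index 4
j=5: u_5=17/30 ∈ [12/23, 31/46) → index 6
j=6: u_6=2/3 ∈ [12/23, 31/46) → index 6
j=7: u_7=23/30 ∈ [31/46, 20/23) → index 7
j=8: u_8=13/15 ∈ [31/46, 20/23) → index 7
j=9: u_9=29/30 ∈ [20/23, 45/46) → index 8

0 1 2 2 4 6 6 7 7 8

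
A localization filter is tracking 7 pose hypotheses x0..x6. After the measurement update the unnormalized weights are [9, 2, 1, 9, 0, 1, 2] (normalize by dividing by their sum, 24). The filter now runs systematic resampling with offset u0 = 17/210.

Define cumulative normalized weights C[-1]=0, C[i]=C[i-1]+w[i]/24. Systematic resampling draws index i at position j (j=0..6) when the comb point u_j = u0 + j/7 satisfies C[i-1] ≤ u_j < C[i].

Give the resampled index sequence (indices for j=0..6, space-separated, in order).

C = [3/8, 11/24, 1/2, 7/8, 7/8, 11/12, 1]
j=0: u_0=17/210 ∈ [0, 3/8) → index 0
j=1: u_1=47/210 ∈ [0, 3/8) → index 0
j=2: u_2=11/30 ∈ [0, 3/8) → index 0
j=3: u_3=107/210 ∈ [1/2, 7/8) → index 3
j=4: u_4=137/210 ∈ [1/2, 7/8) → index 3
j=5: u_5=167/210 ∈ [1/2, 7/8) → index 3
j=6: u_6=197/210 ∈ [11/12, 1) → index 6

0 0 0 3 3 3 6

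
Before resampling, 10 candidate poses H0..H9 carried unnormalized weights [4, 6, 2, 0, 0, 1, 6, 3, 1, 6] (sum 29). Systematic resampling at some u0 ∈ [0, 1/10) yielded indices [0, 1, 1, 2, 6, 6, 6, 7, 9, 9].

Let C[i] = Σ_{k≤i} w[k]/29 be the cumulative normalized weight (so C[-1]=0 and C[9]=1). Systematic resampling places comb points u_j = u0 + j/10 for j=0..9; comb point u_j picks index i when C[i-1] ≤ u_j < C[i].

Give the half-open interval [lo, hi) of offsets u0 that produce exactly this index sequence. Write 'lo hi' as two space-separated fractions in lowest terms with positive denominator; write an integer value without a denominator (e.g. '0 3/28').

7/145 8/145

C = [4/29, 10/29, 12/29, 12/29, 12/29, 13/29, 19/29, 22/29, 23/29, 1]
j=0 picked index 0: u0 ∈ [0, 4/29)
j=1 picked index 1: u0 ∈ [11/290, 71/290)
j=2 picked index 1: u0 ∈ [-9/145, 21/145)
j=3 picked index 2: u0 ∈ [13/290, 33/290)
j=4 picked index 6: u0 ∈ [7/145, 37/145)
j=5 picked index 6: u0 ∈ [-3/58, 9/58)
j=6 picked index 6: u0 ∈ [-22/145, 8/145)
j=7 picked index 7: u0 ∈ [-13/290, 17/290)
j=8 picked index 9: u0 ∈ [-1/145, 1/5)
j=9 picked index 9: u0 ∈ [-31/290, 1/10)
intersection: [7/145, 8/145)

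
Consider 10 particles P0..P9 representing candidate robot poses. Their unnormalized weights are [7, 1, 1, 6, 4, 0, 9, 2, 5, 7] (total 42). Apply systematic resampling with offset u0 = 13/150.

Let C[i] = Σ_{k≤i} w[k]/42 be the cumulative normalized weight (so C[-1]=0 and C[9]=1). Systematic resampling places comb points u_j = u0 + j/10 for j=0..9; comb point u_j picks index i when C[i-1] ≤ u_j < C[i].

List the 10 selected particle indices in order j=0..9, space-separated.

0 1 3 4 6 6 7 8 9 9

C = [1/6, 4/21, 3/14, 5/14, 19/42, 19/42, 2/3, 5/7, 5/6, 1]
j=0: u_0=13/150 ∈ [0, 1/6) → index 0
j=1: u_1=14/75 ∈ [1/6, 4/21) → index 1
j=2: u_2=43/150 ∈ [3/14, 5/14) → index 3
j=3: u_3=29/75 ∈ [5/14, 19/42) → index 4
j=4: u_4=73/150 ∈ [19/42, 2/3) → index 6
j=5: u_5=44/75 ∈ [19/42, 2/3) → index 6
j=6: u_6=103/150 ∈ [2/3, 5/7) → index 7
j=7: u_7=59/75 ∈ [5/7, 5/6) → index 8
j=8: u_8=133/150 ∈ [5/6, 1) → index 9
j=9: u_9=74/75 ∈ [5/6, 1) → index 9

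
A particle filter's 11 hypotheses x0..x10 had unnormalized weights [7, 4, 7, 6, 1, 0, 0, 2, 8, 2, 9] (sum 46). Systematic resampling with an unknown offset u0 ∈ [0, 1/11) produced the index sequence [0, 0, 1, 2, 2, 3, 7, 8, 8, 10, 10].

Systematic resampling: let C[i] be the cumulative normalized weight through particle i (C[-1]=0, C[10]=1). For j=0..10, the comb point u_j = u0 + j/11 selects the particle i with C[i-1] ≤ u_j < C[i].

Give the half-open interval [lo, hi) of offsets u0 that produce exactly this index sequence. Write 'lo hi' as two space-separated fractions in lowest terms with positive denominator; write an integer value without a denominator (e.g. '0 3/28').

0 7/253

C = [7/46, 11/46, 9/23, 12/23, 25/46, 25/46, 25/46, 27/46, 35/46, 37/46, 1]
j=0 picked index 0: u0 ∈ [0, 7/46)
j=1 picked index 0: u0 ∈ [-1/11, 31/506)
j=2 picked index 1: u0 ∈ [-15/506, 29/506)
j=3 picked index 2: u0 ∈ [-17/506, 30/253)
j=4 picked index 2: u0 ∈ [-63/506, 7/253)
j=5 picked index 3: u0 ∈ [-16/253, 17/253)
j=6 picked index 7: u0 ∈ [-1/506, 21/506)
j=7 picked index 8: u0 ∈ [-25/506, 63/506)
j=8 picked index 8: u0 ∈ [-71/506, 17/506)
j=9 picked index 10: u0 ∈ [-7/506, 2/11)
j=10 picked index 10: u0 ∈ [-53/506, 1/11)
intersection: [0, 7/253)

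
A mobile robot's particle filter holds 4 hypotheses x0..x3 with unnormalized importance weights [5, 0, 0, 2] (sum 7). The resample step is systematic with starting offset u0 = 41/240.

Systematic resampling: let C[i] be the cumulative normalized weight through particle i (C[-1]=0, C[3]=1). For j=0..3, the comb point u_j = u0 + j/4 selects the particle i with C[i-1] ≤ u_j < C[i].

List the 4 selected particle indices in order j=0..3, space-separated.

C = [5/7, 5/7, 5/7, 1]
j=0: u_0=41/240 ∈ [0, 5/7) → index 0
j=1: u_1=101/240 ∈ [0, 5/7) → index 0
j=2: u_2=161/240 ∈ [0, 5/7) → index 0
j=3: u_3=221/240 ∈ [5/7, 1) → index 3

0 0 0 3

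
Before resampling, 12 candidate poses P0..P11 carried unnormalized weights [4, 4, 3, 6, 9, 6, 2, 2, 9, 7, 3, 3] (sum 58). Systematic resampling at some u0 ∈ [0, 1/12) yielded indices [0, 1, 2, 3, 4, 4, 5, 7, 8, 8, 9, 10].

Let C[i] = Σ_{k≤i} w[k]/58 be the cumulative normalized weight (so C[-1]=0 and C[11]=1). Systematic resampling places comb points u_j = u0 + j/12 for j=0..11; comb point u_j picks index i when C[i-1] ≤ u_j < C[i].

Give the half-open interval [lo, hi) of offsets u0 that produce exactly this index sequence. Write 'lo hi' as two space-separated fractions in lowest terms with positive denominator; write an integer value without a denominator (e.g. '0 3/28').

1/348 2/87

C = [2/29, 4/29, 11/58, 17/58, 13/29, 16/29, 17/29, 18/29, 45/58, 26/29, 55/58, 1]
j=0 picked index 0: u0 ∈ [0, 2/29)
j=1 picked index 1: u0 ∈ [-5/348, 19/348)
j=2 picked index 2: u0 ∈ [-5/174, 2/87)
j=3 picked index 3: u0 ∈ [-7/116, 5/116)
j=4 picked index 4: u0 ∈ [-7/174, 10/87)
j=5 picked index 4: u0 ∈ [-43/348, 11/348)
j=6 picked index 5: u0 ∈ [-3/58, 3/58)
j=7 picked index 7: u0 ∈ [1/348, 13/348)
j=8 picked index 8: u0 ∈ [-4/87, 19/174)
j=9 picked index 8: u0 ∈ [-15/116, 3/116)
j=10 picked index 9: u0 ∈ [-5/87, 11/174)
j=11 picked index 10: u0 ∈ [-7/348, 11/348)
intersection: [1/348, 2/87)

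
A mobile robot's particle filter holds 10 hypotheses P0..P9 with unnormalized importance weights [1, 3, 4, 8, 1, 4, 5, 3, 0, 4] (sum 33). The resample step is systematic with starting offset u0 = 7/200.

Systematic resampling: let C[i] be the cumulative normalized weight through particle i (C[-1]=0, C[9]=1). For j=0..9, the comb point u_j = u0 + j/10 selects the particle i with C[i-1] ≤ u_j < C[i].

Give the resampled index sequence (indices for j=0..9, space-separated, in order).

1 2 2 3 3 5 5 6 7 9

C = [1/33, 4/33, 8/33, 16/33, 17/33, 7/11, 26/33, 29/33, 29/33, 1]
j=0: u_0=7/200 ∈ [1/33, 4/33) → index 1
j=1: u_1=27/200 ∈ [4/33, 8/33) → index 2
j=2: u_2=47/200 ∈ [4/33, 8/33) → index 2
j=3: u_3=67/200 ∈ [8/33, 16/33) → index 3
j=4: u_4=87/200 ∈ [8/33, 16/33) → index 3
j=5: u_5=107/200 ∈ [17/33, 7/11) → index 5
j=6: u_6=127/200 ∈ [17/33, 7/11) → index 5
j=7: u_7=147/200 ∈ [7/11, 26/33) → index 6
j=8: u_8=167/200 ∈ [26/33, 29/33) → index 7
j=9: u_9=187/200 ∈ [29/33, 1) → index 9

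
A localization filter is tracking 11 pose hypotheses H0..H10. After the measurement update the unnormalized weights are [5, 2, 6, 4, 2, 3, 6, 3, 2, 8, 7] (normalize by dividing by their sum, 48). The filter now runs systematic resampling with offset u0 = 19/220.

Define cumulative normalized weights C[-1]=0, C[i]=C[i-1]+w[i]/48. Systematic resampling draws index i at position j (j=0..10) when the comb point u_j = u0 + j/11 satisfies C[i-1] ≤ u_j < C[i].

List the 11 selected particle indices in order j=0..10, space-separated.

C = [5/48, 7/48, 13/48, 17/48, 19/48, 11/24, 7/12, 31/48, 11/16, 41/48, 1]
j=0: u_0=19/220 ∈ [0, 5/48) → index 0
j=1: u_1=39/220 ∈ [7/48, 13/48) → index 2
j=2: u_2=59/220 ∈ [7/48, 13/48) → index 2
j=3: u_3=79/220 ∈ [17/48, 19/48) → index 4
j=4: u_4=9/20 ∈ [19/48, 11/24) → index 5
j=5: u_5=119/220 ∈ [11/24, 7/12) → index 6
j=6: u_6=139/220 ∈ [7/12, 31/48) → index 7
j=7: u_7=159/220 ∈ [11/16, 41/48) → index 9
j=8: u_8=179/220 ∈ [11/16, 41/48) → index 9
j=9: u_9=199/220 ∈ [41/48, 1) → index 10
j=10: u_10=219/220 ∈ [41/48, 1) → index 10

0 2 2 4 5 6 7 9 9 10 10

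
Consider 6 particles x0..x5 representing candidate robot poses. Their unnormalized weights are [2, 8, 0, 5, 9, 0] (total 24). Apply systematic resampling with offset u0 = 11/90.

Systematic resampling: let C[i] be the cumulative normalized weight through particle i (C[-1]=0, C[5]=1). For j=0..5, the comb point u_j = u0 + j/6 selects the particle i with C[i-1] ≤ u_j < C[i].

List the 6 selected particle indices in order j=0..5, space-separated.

C = [1/12, 5/12, 5/12, 5/8, 1, 1]
j=0: u_0=11/90 ∈ [1/12, 5/12) → index 1
j=1: u_1=13/45 ∈ [1/12, 5/12) → index 1
j=2: u_2=41/90 ∈ [5/12, 5/8) → index 3
j=3: u_3=28/45 ∈ [5/12, 5/8) → index 3
j=4: u_4=71/90 ∈ [5/8, 1) → index 4
j=5: u_5=43/45 ∈ [5/8, 1) → index 4

1 1 3 3 4 4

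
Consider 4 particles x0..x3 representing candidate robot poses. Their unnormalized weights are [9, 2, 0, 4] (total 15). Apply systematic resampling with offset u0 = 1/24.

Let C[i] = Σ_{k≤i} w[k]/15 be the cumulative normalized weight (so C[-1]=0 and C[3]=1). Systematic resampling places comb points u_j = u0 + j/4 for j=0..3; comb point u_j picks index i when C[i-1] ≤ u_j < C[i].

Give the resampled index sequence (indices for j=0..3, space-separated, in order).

C = [3/5, 11/15, 11/15, 1]
j=0: u_0=1/24 ∈ [0, 3/5) → index 0
j=1: u_1=7/24 ∈ [0, 3/5) → index 0
j=2: u_2=13/24 ∈ [0, 3/5) → index 0
j=3: u_3=19/24 ∈ [11/15, 1) → index 3

0 0 0 3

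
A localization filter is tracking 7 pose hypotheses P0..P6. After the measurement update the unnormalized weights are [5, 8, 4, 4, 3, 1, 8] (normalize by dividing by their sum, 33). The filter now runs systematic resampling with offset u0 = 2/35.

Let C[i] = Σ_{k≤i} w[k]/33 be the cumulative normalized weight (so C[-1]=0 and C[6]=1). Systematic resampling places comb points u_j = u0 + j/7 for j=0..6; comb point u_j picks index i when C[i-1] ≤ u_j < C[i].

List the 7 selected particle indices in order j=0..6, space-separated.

0 1 1 2 3 6 6

C = [5/33, 13/33, 17/33, 7/11, 8/11, 25/33, 1]
j=0: u_0=2/35 ∈ [0, 5/33) → index 0
j=1: u_1=1/5 ∈ [5/33, 13/33) → index 1
j=2: u_2=12/35 ∈ [5/33, 13/33) → index 1
j=3: u_3=17/35 ∈ [13/33, 17/33) → index 2
j=4: u_4=22/35 ∈ [17/33, 7/11) → index 3
j=5: u_5=27/35 ∈ [25/33, 1) → index 6
j=6: u_6=32/35 ∈ [25/33, 1) → index 6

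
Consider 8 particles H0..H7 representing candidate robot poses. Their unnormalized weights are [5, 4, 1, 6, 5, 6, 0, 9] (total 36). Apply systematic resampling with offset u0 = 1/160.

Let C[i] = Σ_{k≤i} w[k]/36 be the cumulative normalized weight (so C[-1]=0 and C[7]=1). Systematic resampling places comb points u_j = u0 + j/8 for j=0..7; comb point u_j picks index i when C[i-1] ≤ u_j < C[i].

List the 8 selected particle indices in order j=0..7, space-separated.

C = [5/36, 1/4, 5/18, 4/9, 7/12, 3/4, 3/4, 1]
j=0: u_0=1/160 ∈ [0, 5/36) → index 0
j=1: u_1=21/160 ∈ [0, 5/36) → index 0
j=2: u_2=41/160 ∈ [1/4, 5/18) → index 2
j=3: u_3=61/160 ∈ [5/18, 4/9) → index 3
j=4: u_4=81/160 ∈ [4/9, 7/12) → index 4
j=5: u_5=101/160 ∈ [7/12, 3/4) → index 5
j=6: u_6=121/160 ∈ [3/4, 1) → index 7
j=7: u_7=141/160 ∈ [3/4, 1) → index 7

0 0 2 3 4 5 7 7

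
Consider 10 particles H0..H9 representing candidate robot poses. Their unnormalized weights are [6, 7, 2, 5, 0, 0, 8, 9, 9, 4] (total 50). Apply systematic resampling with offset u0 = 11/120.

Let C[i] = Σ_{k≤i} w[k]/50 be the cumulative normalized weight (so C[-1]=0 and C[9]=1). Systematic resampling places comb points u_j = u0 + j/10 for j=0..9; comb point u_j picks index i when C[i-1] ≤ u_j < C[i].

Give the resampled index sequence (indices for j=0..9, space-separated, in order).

0 1 2 3 6 7 7 8 8 9

C = [3/25, 13/50, 3/10, 2/5, 2/5, 2/5, 14/25, 37/50, 23/25, 1]
j=0: u_0=11/120 ∈ [0, 3/25) → index 0
j=1: u_1=23/120 ∈ [3/25, 13/50) → index 1
j=2: u_2=7/24 ∈ [13/50, 3/10) → index 2
j=3: u_3=47/120 ∈ [3/10, 2/5) → index 3
j=4: u_4=59/120 ∈ [2/5, 14/25) → index 6
j=5: u_5=71/120 ∈ [14/25, 37/50) → index 7
j=6: u_6=83/120 ∈ [14/25, 37/50) → index 7
j=7: u_7=19/24 ∈ [37/50, 23/25) → index 8
j=8: u_8=107/120 ∈ [37/50, 23/25) → index 8
j=9: u_9=119/120 ∈ [23/25, 1) → index 9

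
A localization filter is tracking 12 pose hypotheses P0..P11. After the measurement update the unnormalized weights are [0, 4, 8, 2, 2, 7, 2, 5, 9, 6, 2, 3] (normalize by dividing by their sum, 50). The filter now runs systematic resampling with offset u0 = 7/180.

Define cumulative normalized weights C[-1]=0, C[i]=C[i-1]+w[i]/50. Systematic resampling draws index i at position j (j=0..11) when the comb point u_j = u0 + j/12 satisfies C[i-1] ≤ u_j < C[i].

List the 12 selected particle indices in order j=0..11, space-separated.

1 2 2 4 5 5 7 8 8 9 9 11

C = [0, 2/25, 6/25, 7/25, 8/25, 23/50, 1/2, 3/5, 39/50, 9/10, 47/50, 1]
j=0: u_0=7/180 ∈ [0, 2/25) → index 1
j=1: u_1=11/90 ∈ [2/25, 6/25) → index 2
j=2: u_2=37/180 ∈ [2/25, 6/25) → index 2
j=3: u_3=13/45 ∈ [7/25, 8/25) → index 4
j=4: u_4=67/180 ∈ [8/25, 23/50) → index 5
j=5: u_5=41/90 ∈ [8/25, 23/50) → index 5
j=6: u_6=97/180 ∈ [1/2, 3/5) → index 7
j=7: u_7=28/45 ∈ [3/5, 39/50) → index 8
j=8: u_8=127/180 ∈ [3/5, 39/50) → index 8
j=9: u_9=71/90 ∈ [39/50, 9/10) → index 9
j=10: u_10=157/180 ∈ [39/50, 9/10) → index 9
j=11: u_11=43/45 ∈ [47/50, 1) → index 11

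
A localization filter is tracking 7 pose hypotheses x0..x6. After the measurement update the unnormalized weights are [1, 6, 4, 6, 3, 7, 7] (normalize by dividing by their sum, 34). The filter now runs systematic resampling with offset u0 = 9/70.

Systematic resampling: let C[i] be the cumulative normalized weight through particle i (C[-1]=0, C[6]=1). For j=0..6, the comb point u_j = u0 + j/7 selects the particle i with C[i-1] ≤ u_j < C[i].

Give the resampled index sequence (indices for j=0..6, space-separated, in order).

1 2 3 4 5 6 6

C = [1/34, 7/34, 11/34, 1/2, 10/17, 27/34, 1]
j=0: u_0=9/70 ∈ [1/34, 7/34) → index 1
j=1: u_1=19/70 ∈ [7/34, 11/34) → index 2
j=2: u_2=29/70 ∈ [11/34, 1/2) → index 3
j=3: u_3=39/70 ∈ [1/2, 10/17) → index 4
j=4: u_4=7/10 ∈ [10/17, 27/34) → index 5
j=5: u_5=59/70 ∈ [27/34, 1) → index 6
j=6: u_6=69/70 ∈ [27/34, 1) → index 6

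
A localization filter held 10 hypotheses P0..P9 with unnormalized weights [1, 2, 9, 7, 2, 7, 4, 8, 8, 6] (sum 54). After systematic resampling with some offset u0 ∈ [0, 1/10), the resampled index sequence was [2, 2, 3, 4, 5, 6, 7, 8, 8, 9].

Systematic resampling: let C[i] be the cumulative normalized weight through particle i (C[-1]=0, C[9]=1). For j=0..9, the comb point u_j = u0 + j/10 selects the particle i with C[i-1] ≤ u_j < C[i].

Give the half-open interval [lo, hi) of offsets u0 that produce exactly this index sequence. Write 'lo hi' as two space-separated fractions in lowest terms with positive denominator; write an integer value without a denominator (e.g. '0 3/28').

1/18 4/45

C = [1/54, 1/18, 2/9, 19/54, 7/18, 14/27, 16/27, 20/27, 8/9, 1]
j=0 picked index 2: u0 ∈ [1/18, 2/9)
j=1 picked index 2: u0 ∈ [-2/45, 11/90)
j=2 picked index 3: u0 ∈ [1/45, 41/270)
j=3 picked index 4: u0 ∈ [7/135, 4/45)
j=4 picked index 5: u0 ∈ [-1/90, 16/135)
j=5 picked index 6: u0 ∈ [1/54, 5/54)
j=6 picked index 7: u0 ∈ [-1/135, 19/135)
j=7 picked index 8: u0 ∈ [11/270, 17/90)
j=8 picked index 8: u0 ∈ [-8/135, 4/45)
j=9 picked index 9: u0 ∈ [-1/90, 1/10)
intersection: [1/18, 4/45)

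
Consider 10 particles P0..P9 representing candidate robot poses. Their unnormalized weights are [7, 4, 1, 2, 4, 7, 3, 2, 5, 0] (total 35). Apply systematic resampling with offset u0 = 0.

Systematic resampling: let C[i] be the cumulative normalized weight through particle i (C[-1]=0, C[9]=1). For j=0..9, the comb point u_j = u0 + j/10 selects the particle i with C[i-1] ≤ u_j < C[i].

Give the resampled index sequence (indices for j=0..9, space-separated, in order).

0 0 1 1 4 4 5 5 7 8

C = [1/5, 11/35, 12/35, 2/5, 18/35, 5/7, 4/5, 6/7, 1, 1]
j=0: u_0=0 ∈ [0, 1/5) → index 0
j=1: u_1=1/10 ∈ [0, 1/5) → index 0
j=2: u_2=1/5 ∈ [1/5, 11/35) → index 1
j=3: u_3=3/10 ∈ [1/5, 11/35) → index 1
j=4: u_4=2/5 ∈ [2/5, 18/35) → index 4
j=5: u_5=1/2 ∈ [2/5, 18/35) → index 4
j=6: u_6=3/5 ∈ [18/35, 5/7) → index 5
j=7: u_7=7/10 ∈ [18/35, 5/7) → index 5
j=8: u_8=4/5 ∈ [4/5, 6/7) → index 7
j=9: u_9=9/10 ∈ [6/7, 1) → index 8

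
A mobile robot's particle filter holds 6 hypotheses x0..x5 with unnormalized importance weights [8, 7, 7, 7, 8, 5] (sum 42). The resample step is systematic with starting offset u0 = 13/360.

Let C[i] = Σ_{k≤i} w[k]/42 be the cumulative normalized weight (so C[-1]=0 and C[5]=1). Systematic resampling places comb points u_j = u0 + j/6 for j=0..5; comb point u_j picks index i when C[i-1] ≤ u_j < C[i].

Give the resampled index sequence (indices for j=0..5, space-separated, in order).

C = [4/21, 5/14, 11/21, 29/42, 37/42, 1]
j=0: u_0=13/360 ∈ [0, 4/21) → index 0
j=1: u_1=73/360 ∈ [4/21, 5/14) → index 1
j=2: u_2=133/360 ∈ [5/14, 11/21) → index 2
j=3: u_3=193/360 ∈ [11/21, 29/42) → index 3
j=4: u_4=253/360 ∈ [29/42, 37/42) → index 4
j=5: u_5=313/360 ∈ [29/42, 37/42) → index 4

0 1 2 3 4 4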